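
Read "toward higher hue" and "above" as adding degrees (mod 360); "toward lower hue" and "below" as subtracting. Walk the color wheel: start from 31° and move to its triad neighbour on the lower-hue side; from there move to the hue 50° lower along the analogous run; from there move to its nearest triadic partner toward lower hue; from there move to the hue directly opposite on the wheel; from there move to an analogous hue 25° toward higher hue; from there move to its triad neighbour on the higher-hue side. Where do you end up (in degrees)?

66°

31 − 120 = -89 → -89 + 360 = 271°   (triadic ↓)
271 − 50 = 221°   (analog 50° ↓)
221 − 120 = 101°   (triadic ↓)
101 + 180 = 281°   (complement)
281 + 25 = 306°   (analog 25° ↑)
306 + 120 = 426 → 426 − 360 = 66°   (triadic ↑)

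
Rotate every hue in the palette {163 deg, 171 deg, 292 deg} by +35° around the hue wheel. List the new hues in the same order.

163 + 35 = 198°
171 + 35 = 206°
292 + 35 = 327°

198°, 206°, 327°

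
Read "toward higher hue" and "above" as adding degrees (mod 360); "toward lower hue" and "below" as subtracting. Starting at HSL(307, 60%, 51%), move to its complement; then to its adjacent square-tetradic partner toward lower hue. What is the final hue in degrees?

37°

complement +180°: 307 + 180 = 487 → 487 − 360 = 127°
square ↓ −90°: 127 − 90 = 37°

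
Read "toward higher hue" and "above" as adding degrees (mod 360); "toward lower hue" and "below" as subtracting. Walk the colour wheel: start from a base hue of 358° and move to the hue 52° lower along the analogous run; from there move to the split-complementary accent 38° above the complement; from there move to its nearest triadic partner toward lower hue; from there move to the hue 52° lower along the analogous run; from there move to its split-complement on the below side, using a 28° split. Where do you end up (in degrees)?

358 − 52 = 306°   (analog 52° ↓)
306 + 218 = 524 → 524 − 360 = 164°   (split-comp 38° ↑)
164 − 120 = 44°   (triadic ↓)
44 − 52 = -8 → -8 + 360 = 352°   (analog 52° ↓)
352 + 152 = 504 → 504 − 360 = 144°   (split-comp 28° ↓)

144°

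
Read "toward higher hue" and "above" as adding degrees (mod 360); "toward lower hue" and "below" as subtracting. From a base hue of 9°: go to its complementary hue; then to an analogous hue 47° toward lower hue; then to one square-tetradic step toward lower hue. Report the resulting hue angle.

complement +180°: 9 + 180 = 189°
analog 47° ↓ −47°: 189 − 47 = 142°
square ↓ −90°: 142 − 90 = 52°

52°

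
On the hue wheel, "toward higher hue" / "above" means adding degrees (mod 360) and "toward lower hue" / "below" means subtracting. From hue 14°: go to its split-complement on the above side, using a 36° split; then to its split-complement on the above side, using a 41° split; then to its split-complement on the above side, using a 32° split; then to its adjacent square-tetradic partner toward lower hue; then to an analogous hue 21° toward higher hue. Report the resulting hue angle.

234°

split-comp 36° ↑ +216°: 14 + 216 = 230°
split-comp 41° ↑ +221°: 230 + 221 = 451 → 451 − 360 = 91°
split-comp 32° ↑ +212°: 91 + 212 = 303°
square ↓ −90°: 303 − 90 = 213°
analog 21° ↑ +21°: 213 + 21 = 234°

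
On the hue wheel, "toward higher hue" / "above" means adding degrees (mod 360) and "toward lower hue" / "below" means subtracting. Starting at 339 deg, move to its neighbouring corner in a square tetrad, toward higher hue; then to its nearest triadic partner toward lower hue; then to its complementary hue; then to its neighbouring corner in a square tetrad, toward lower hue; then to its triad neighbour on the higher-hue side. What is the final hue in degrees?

square ↑ +90°: 339 + 90 = 429 → 429 − 360 = 69°
triadic ↓ −120°: 69 − 120 = -51 → -51 + 360 = 309°
complement +180°: 309 + 180 = 489 → 489 − 360 = 129°
square ↓ −90°: 129 − 90 = 39°
triadic ↑ +120°: 39 + 120 = 159°

159°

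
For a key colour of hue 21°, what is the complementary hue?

201°

The complement sits 180° across the wheel.
21 + 180 = 201°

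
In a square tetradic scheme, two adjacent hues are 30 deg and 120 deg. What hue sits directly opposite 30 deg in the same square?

A square tetradic scheme places four hues 90° apart; opposite corners are 180° apart.
30 + 180 = 210°

210°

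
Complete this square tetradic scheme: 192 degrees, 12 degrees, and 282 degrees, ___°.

102°

A square tetradic scheme places four hues every 90°.
The full set through 12° is {12°, 102°, 192°, 282°}.
Given {12°, 192°, 282°}, the missing hue is 102°.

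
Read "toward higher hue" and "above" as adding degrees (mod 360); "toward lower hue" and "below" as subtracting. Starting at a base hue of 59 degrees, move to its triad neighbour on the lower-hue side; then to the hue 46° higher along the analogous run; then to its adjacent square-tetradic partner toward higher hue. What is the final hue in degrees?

75°

triadic ↓ −120°: 59 − 120 = -61 → -61 + 360 = 299°
analog 46° ↑ +46°: 299 + 46 = 345°
square ↑ +90°: 345 + 90 = 435 → 435 − 360 = 75°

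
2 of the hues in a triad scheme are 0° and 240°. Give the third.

A triad places three hues 120° apart.
The full set through 0° is {0°, 120°, 240°}.
Given {0°, 240°}, the missing hue is 120°.

120°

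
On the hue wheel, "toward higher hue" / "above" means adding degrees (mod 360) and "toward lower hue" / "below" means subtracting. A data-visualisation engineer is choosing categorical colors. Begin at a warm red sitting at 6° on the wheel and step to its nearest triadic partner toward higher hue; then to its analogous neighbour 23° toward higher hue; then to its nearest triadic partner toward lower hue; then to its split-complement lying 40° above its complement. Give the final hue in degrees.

6 + 120 = 126°   (triadic ↑)
126 + 23 = 149°   (analog 23° ↑)
149 − 120 = 29°   (triadic ↓)
29 + 220 = 249°   (split-comp 40° ↑)

249°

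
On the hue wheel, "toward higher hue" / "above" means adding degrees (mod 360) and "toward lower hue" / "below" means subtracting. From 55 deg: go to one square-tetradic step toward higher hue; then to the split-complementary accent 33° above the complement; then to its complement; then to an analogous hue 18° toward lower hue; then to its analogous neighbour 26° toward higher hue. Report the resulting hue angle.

186°

+90° (square ↑): 55 + 90 = 145°
+213° (split-comp 33° ↑): 145 + 213 = 358°
+180° (complement): 358 + 180 = 538 → 538 − 360 = 178°
−18° (analog 18° ↓): 178 − 18 = 160°
+26° (analog 26° ↑): 160 + 26 = 186°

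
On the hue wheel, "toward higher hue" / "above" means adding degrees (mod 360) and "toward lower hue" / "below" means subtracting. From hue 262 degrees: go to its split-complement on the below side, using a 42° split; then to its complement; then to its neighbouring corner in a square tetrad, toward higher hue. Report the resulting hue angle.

262 + 138 = 400 → 400 − 360 = 40°   (split-comp 42° ↓)
40 + 180 = 220°   (complement)
220 + 90 = 310°   (square ↑)

310°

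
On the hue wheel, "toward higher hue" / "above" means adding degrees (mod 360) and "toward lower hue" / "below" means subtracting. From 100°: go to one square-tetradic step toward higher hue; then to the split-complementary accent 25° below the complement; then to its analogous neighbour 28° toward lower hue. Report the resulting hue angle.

square ↑ +90°: 100 + 90 = 190°
split-comp 25° ↓ +155°: 190 + 155 = 345°
analog 28° ↓ −28°: 345 − 28 = 317°

317°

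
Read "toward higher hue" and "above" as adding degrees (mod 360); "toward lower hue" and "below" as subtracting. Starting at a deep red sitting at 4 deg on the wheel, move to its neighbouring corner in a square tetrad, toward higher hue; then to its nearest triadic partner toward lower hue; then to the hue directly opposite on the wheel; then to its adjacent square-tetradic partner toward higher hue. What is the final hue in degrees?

244°

4 + 90 = 94°   (square ↑)
94 − 120 = -26 → -26 + 360 = 334°   (triadic ↓)
334 + 180 = 514 → 514 − 360 = 154°   (complement)
154 + 90 = 244°   (square ↑)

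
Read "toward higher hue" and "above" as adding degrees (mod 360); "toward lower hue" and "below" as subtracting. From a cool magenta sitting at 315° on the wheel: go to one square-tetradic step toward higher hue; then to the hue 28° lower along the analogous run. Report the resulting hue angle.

17°

square ↑ +90°: 315 + 90 = 405 → 405 − 360 = 45°
analog 28° ↓ −28°: 45 − 28 = 17°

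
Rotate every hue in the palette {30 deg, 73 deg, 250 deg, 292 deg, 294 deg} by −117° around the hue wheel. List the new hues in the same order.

273°, 316°, 133°, 175°, 177°

30 − 117 = -87 → -87 + 360 = 273°
73 − 117 = -44 → -44 + 360 = 316°
250 − 117 = 133°
292 − 117 = 175°
294 − 117 = 177°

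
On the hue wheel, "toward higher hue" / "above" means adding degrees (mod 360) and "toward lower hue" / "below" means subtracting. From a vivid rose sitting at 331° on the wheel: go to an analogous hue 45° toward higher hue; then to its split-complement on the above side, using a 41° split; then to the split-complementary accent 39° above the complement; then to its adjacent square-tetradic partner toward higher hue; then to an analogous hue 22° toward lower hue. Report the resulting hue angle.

analog 45° ↑ +45°: 331 + 45 = 376 → 376 − 360 = 16°
split-comp 41° ↑ +221°: 16 + 221 = 237°
split-comp 39° ↑ +219°: 237 + 219 = 456 → 456 − 360 = 96°
square ↑ +90°: 96 + 90 = 186°
analog 22° ↓ −22°: 186 − 22 = 164°

164°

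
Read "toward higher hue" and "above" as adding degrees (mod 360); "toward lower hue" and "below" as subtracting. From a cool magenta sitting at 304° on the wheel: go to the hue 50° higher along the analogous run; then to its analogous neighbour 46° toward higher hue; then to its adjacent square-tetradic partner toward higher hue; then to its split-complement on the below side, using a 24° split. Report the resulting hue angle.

286°

analog 50° ↑ +50°: 304 + 50 = 354°
analog 46° ↑ +46°: 354 + 46 = 400 → 400 − 360 = 40°
square ↑ +90°: 40 + 90 = 130°
split-comp 24° ↓ +156°: 130 + 156 = 286°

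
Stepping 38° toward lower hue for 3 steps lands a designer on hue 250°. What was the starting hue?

4°

3 steps of 38° (toward lower hue) give a net shift of −114°.
Start = end − shift: 250 + 114 = 364 → 364 − 360 = 4°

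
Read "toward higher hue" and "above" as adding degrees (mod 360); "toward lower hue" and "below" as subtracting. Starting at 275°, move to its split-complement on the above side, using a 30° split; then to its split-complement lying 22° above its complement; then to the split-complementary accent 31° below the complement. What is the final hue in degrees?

116°

275 + 210 = 485 → 485 − 360 = 125°   (split-comp 30° ↑)
125 + 202 = 327°   (split-comp 22° ↑)
327 + 149 = 476 → 476 − 360 = 116°   (split-comp 31° ↓)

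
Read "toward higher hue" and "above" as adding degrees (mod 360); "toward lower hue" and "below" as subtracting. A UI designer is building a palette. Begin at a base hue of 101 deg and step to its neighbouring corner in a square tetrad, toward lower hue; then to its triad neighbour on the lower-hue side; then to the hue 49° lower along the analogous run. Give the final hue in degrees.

202°

101 − 90 = 11°   (square ↓)
11 − 120 = -109 → -109 + 360 = 251°   (triadic ↓)
251 − 49 = 202°   (analog 49° ↓)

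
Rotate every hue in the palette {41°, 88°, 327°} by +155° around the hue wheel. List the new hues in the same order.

41 + 155 = 196°
88 + 155 = 243°
327 + 155 = 482 → 482 − 360 = 122°

196°, 243°, 122°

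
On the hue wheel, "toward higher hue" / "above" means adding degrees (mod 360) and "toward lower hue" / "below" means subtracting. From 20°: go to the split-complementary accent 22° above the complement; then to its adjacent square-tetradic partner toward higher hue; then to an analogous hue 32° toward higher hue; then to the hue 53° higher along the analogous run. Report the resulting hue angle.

37°

split-comp 22° ↑ +202°: 20 + 202 = 222°
square ↑ +90°: 222 + 90 = 312°
analog 32° ↑ +32°: 312 + 32 = 344°
analog 53° ↑ +53°: 344 + 53 = 397 → 397 − 360 = 37°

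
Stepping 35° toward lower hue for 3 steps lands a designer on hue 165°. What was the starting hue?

270°

3 steps of 35° (toward lower hue) give a net shift of −105°.
Start = end − shift: 165 + 105 = 270°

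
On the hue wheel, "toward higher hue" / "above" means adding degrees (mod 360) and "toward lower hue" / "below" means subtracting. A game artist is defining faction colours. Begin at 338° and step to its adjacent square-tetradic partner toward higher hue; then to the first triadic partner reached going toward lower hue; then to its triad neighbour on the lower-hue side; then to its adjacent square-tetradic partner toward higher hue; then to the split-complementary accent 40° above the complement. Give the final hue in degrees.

138°

+90° (square ↑): 338 + 90 = 428 → 428 − 360 = 68°
−120° (triadic ↓): 68 − 120 = -52 → -52 + 360 = 308°
−120° (triadic ↓): 308 − 120 = 188°
+90° (square ↑): 188 + 90 = 278°
+220° (split-comp 40° ↑): 278 + 220 = 498 → 498 − 360 = 138°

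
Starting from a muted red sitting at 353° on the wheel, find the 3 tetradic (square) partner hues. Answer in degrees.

A square tetradic scheme places four hues every 90°.
353 + 90 = 443 → 443 − 360 = 83°
353 + 180 = 533 → 533 − 360 = 173°
353 + 270 = 623 → 623 − 360 = 263°

83°, 173°, and 263°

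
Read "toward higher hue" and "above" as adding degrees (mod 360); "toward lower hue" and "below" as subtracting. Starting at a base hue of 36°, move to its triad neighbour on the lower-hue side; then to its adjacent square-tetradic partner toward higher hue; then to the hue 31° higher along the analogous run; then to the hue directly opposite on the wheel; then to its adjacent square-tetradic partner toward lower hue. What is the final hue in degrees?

−120° (triadic ↓): 36 − 120 = -84 → -84 + 360 = 276°
+90° (square ↑): 276 + 90 = 366 → 366 − 360 = 6°
+31° (analog 31° ↑): 6 + 31 = 37°
+180° (complement): 37 + 180 = 217°
−90° (square ↓): 217 − 90 = 127°

127°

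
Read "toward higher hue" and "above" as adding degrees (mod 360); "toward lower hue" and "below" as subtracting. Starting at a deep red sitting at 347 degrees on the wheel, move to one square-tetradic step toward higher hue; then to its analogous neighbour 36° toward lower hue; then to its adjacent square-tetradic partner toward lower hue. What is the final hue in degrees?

311°

+90° (square ↑): 347 + 90 = 437 → 437 − 360 = 77°
−36° (analog 36° ↓): 77 − 36 = 41°
−90° (square ↓): 41 − 90 = -49 → -49 + 360 = 311°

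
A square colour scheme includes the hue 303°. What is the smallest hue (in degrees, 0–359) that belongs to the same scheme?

33°

A square tetradic scheme places four hues every 90°.
The full set through 303° is {33°, 123°, 213°, 303°}.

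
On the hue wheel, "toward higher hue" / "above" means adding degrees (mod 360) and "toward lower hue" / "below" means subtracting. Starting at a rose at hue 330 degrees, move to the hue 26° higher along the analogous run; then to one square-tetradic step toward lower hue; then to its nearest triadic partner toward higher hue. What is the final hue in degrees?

26°

330 + 26 = 356°   (analog 26° ↑)
356 − 90 = 266°   (square ↓)
266 + 120 = 386 → 386 − 360 = 26°   (triadic ↑)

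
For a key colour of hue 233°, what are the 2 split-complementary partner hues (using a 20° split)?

33° and 73°

Split-complementary hues sit 20° either side of the complement.
Complement of 233°: 233 + 180 = 413 → 413 − 360 = 53°
53 − 20 = 33°
53 + 20 = 73°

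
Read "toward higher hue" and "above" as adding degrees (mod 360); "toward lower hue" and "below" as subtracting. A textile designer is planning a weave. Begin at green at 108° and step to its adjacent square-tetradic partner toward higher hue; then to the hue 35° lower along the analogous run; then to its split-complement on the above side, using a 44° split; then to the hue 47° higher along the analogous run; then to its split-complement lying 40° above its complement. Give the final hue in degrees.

square ↑ +90°: 108 + 90 = 198°
analog 35° ↓ −35°: 198 − 35 = 163°
split-comp 44° ↑ +224°: 163 + 224 = 387 → 387 − 360 = 27°
analog 47° ↑ +47°: 27 + 47 = 74°
split-comp 40° ↑ +220°: 74 + 220 = 294°

294°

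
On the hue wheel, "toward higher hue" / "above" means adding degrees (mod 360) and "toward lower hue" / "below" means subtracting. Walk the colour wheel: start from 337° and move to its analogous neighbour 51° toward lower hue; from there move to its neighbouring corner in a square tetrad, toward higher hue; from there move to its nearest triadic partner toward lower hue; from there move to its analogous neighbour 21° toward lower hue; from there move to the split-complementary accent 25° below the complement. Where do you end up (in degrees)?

30°

analog 51° ↓ −51°: 337 − 51 = 286°
square ↑ +90°: 286 + 90 = 376 → 376 − 360 = 16°
triadic ↓ −120°: 16 − 120 = -104 → -104 + 360 = 256°
analog 21° ↓ −21°: 256 − 21 = 235°
split-comp 25° ↓ +155°: 235 + 155 = 390 → 390 − 360 = 30°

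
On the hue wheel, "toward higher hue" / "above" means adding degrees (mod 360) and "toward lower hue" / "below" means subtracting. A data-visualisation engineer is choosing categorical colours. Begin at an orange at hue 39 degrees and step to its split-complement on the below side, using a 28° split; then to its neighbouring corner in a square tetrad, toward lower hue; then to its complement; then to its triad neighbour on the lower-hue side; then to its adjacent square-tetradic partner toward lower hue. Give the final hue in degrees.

39 + 152 = 191°   (split-comp 28° ↓)
191 − 90 = 101°   (square ↓)
101 + 180 = 281°   (complement)
281 − 120 = 161°   (triadic ↓)
161 − 90 = 71°   (square ↓)

71°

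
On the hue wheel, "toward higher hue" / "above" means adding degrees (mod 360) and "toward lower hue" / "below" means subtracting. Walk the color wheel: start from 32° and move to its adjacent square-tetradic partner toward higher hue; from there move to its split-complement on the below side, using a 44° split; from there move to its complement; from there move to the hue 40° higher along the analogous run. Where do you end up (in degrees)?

+90° (square ↑): 32 + 90 = 122°
+136° (split-comp 44° ↓): 122 + 136 = 258°
+180° (complement): 258 + 180 = 438 → 438 − 360 = 78°
+40° (analog 40° ↑): 78 + 40 = 118°

118°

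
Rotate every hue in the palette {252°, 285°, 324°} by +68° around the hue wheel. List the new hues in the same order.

252 + 68 = 320°
285 + 68 = 353°
324 + 68 = 392 → 392 − 360 = 32°

320°, 353°, 32°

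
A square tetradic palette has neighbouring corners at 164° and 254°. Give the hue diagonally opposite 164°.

344°

A square tetradic scheme places four hues 90° apart; opposite corners are 180° apart.
164 + 180 = 344°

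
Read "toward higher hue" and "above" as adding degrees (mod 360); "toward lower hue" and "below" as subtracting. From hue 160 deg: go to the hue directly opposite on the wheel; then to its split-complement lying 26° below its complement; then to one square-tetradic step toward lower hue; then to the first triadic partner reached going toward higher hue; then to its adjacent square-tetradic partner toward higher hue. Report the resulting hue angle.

complement +180°: 160 + 180 = 340°
split-comp 26° ↓ +154°: 340 + 154 = 494 → 494 − 360 = 134°
square ↓ −90°: 134 − 90 = 44°
triadic ↑ +120°: 44 + 120 = 164°
square ↑ +90°: 164 + 90 = 254°

254°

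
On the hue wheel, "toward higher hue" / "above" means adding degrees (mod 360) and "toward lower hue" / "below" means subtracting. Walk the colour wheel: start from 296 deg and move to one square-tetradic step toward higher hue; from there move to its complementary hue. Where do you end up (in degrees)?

square ↑ +90°: 296 + 90 = 386 → 386 − 360 = 26°
complement +180°: 26 + 180 = 206°

206°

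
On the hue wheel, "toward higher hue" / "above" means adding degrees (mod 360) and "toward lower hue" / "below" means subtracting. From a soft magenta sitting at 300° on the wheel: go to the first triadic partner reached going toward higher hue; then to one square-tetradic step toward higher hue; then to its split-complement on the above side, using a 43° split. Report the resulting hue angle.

13°

300 + 120 = 420 → 420 − 360 = 60°   (triadic ↑)
60 + 90 = 150°   (square ↑)
150 + 223 = 373 → 373 − 360 = 13°   (split-comp 43° ↑)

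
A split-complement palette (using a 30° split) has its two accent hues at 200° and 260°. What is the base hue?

50°

The accents sit 30° either side of the complement, so the complement is their short-arc midpoint on the wheel.
Short-arc midpoint of 200° and 260°: 230°.
Base is 180° from the complement: 230 − 180 = 50°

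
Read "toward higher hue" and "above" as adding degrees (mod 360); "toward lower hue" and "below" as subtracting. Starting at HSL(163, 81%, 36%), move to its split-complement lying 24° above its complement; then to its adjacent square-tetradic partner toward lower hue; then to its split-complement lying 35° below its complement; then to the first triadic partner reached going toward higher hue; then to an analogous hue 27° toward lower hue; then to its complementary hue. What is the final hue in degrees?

335°

split-comp 24° ↑ +204°: 163 + 204 = 367 → 367 − 360 = 7°
square ↓ −90°: 7 − 90 = -83 → -83 + 360 = 277°
split-comp 35° ↓ +145°: 277 + 145 = 422 → 422 − 360 = 62°
triadic ↑ +120°: 62 + 120 = 182°
analog 27° ↓ −27°: 182 − 27 = 155°
complement +180°: 155 + 180 = 335°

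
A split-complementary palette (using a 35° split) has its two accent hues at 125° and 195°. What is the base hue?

340°

The accents sit 35° either side of the complement, so the complement is their short-arc midpoint on the wheel.
Short-arc midpoint of 125° and 195°: 160°.
Base is 180° from the complement: 160 − 180 = -20 → -20 + 360 = 340°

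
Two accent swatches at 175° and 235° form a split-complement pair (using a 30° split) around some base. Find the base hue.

25°

The accents sit 30° either side of the complement, so the complement is their short-arc midpoint on the wheel.
Short-arc midpoint of 175° and 235°: 205°.
Base is 180° from the complement: 205 − 180 = 25°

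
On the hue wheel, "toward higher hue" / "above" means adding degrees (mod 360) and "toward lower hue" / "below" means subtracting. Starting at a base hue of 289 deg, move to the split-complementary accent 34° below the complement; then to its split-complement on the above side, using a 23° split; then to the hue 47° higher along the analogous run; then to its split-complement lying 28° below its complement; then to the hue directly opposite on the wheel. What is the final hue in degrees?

+146° (split-comp 34° ↓): 289 + 146 = 435 → 435 − 360 = 75°
+203° (split-comp 23° ↑): 75 + 203 = 278°
+47° (analog 47° ↑): 278 + 47 = 325°
+152° (split-comp 28° ↓): 325 + 152 = 477 → 477 − 360 = 117°
+180° (complement): 117 + 180 = 297°

297°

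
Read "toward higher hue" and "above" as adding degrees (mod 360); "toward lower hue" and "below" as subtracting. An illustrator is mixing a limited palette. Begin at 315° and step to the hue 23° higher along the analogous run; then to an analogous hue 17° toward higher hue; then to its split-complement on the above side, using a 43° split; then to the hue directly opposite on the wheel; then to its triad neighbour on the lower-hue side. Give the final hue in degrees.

analog 23° ↑ +23°: 315 + 23 = 338°
analog 17° ↑ +17°: 338 + 17 = 355°
split-comp 43° ↑ +223°: 355 + 223 = 578 → 578 − 360 = 218°
complement +180°: 218 + 180 = 398 → 398 − 360 = 38°
triadic ↓ −120°: 38 − 120 = -82 → -82 + 360 = 278°

278°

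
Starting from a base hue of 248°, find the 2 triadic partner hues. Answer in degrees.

A triad places three hues 120° apart.
248 + 120 = 368 → 368 − 360 = 8°
248 + 240 = 488 → 488 − 360 = 128°

8° and 128°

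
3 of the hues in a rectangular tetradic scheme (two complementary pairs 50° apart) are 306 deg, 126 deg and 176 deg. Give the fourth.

A rectangular tetradic uses two complementary pairs 50° apart: offsets 0°, 50°, 180°, 230°.
Among {126°, 176°, 306°}, 126° and 306° are a 180° pair.
The remaining hue 176° needs its own complement: 176 + 180 = 356°

356°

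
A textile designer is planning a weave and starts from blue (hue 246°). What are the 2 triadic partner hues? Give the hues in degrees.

6° and 126°

A triad places three hues 120° apart.
246 + 120 = 366 → 366 − 360 = 6°
246 + 240 = 486 → 486 − 360 = 126°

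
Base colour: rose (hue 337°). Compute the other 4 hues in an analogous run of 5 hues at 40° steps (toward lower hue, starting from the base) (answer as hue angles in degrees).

297°, 257°, 217° and 177°

337 − 40 = 297°
337 − 80 = 257°
337 − 120 = 217°
337 − 160 = 177°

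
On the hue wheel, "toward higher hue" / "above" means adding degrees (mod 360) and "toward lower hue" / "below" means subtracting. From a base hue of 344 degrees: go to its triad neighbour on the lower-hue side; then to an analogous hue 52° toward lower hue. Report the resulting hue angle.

triadic ↓ −120°: 344 − 120 = 224°
analog 52° ↓ −52°: 224 − 52 = 172°

172°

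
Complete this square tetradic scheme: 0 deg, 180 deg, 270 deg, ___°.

90°

A square tetradic scheme places four hues every 90°.
The full set through 0° is {0°, 90°, 180°, 270°}.
Given {0°, 180°, 270°}, the missing hue is 90°.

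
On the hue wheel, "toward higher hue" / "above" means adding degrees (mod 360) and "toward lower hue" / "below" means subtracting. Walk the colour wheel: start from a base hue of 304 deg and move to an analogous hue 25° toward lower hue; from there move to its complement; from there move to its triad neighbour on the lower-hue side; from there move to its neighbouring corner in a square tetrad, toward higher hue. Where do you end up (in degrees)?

69°

304 − 25 = 279°   (analog 25° ↓)
279 + 180 = 459 → 459 − 360 = 99°   (complement)
99 − 120 = -21 → -21 + 360 = 339°   (triadic ↓)
339 + 90 = 429 → 429 − 360 = 69°   (square ↑)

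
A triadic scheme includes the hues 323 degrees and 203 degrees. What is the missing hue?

83°

A triad places three hues 120° apart.
The full set through 203° is {83°, 203°, 323°}.
Given {203°, 323°}, the missing hue is 83°.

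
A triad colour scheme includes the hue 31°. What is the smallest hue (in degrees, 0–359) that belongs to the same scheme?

31°

A triad places three hues 120° apart.
The full set through 31° is {31°, 151°, 271°}.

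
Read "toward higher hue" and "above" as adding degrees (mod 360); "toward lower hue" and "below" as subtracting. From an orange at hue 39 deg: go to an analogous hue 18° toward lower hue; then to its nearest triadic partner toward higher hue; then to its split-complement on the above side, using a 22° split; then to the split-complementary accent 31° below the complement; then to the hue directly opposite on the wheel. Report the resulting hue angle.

312°

−18° (analog 18° ↓): 39 − 18 = 21°
+120° (triadic ↑): 21 + 120 = 141°
+202° (split-comp 22° ↑): 141 + 202 = 343°
+149° (split-comp 31° ↓): 343 + 149 = 492 → 492 − 360 = 132°
+180° (complement): 132 + 180 = 312°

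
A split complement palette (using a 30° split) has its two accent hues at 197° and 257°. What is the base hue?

47°

The accents sit 30° either side of the complement, so the complement is their short-arc midpoint on the wheel.
Short-arc midpoint of 197° and 257°: 227°.
Base is 180° from the complement: 227 − 180 = 47°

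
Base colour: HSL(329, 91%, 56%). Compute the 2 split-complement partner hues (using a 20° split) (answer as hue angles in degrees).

Split-complementary hues sit 20° either side of the complement.
Complement of 329°: 329 + 180 = 509 → 509 − 360 = 149°
149 − 20 = 129°
149 + 20 = 169°

129° and 169°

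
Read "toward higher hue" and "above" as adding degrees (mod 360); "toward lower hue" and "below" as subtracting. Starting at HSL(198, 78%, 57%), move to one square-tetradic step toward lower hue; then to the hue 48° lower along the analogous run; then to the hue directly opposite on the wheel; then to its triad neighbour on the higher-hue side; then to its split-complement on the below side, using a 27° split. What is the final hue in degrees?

153°

198 − 90 = 108°   (square ↓)
108 − 48 = 60°   (analog 48° ↓)
60 + 180 = 240°   (complement)
240 + 120 = 360 → 360 − 360 = 0°   (triadic ↑)
0 + 153 = 153°   (split-comp 27° ↓)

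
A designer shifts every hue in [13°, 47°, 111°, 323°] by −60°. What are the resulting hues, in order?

313°, 347°, 51°, 263°

13 − 60 = -47 → -47 + 360 = 313°
47 − 60 = -13 → -13 + 360 = 347°
111 − 60 = 51°
323 − 60 = 263°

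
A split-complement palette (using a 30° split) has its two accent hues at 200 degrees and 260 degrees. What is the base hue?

The accents sit 30° either side of the complement, so the complement is their short-arc midpoint on the wheel.
Short-arc midpoint of 200° and 260°: 230°.
Base is 180° from the complement: 230 − 180 = 50°

50°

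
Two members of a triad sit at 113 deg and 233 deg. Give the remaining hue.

353°

A triad spaces three hues 120° apart.
The full set is {113°, 233°, 353°}.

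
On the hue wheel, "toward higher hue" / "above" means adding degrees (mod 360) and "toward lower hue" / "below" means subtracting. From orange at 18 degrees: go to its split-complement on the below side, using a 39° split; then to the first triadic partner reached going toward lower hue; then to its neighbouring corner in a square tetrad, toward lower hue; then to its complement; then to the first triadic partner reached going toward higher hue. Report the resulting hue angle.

249°

18 + 141 = 159°   (split-comp 39° ↓)
159 − 120 = 39°   (triadic ↓)
39 − 90 = -51 → -51 + 360 = 309°   (square ↓)
309 + 180 = 489 → 489 − 360 = 129°   (complement)
129 + 120 = 249°   (triadic ↑)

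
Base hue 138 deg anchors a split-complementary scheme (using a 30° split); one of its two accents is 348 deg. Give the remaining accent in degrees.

Split-complementary hues sit 30° either side of the complement.
Complement of the base 138°: 138 + 180 = 318°
The given accent 348° is 30° one side of 318°; the other accent sits 30° the other side: 318 − 30 = 288°

288°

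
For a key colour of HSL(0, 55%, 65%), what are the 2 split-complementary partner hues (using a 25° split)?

155° and 205°

Split-complementary hues sit 25° either side of the complement.
Complement of 0 deg: 0 + 180 = 180°
180 − 25 = 155°
180 + 25 = 205°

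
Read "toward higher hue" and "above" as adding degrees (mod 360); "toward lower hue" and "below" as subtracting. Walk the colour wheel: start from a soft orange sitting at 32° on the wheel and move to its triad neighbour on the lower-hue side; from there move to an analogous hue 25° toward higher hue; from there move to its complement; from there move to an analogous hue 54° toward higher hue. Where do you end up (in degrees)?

171°

−120° (triadic ↓): 32 − 120 = -88 → -88 + 360 = 272°
+25° (analog 25° ↑): 272 + 25 = 297°
+180° (complement): 297 + 180 = 477 → 477 − 360 = 117°
+54° (analog 54° ↑): 117 + 54 = 171°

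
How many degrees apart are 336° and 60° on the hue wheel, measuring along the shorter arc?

84°

|336 − 60| = 276.
The shorter arc is 360 − 276 = 84°.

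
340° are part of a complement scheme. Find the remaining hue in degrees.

The complement sits 180° across the wheel.
The full set through 340° is {160°, 340°}.
Given {340°}, the missing hue is 160°.

160°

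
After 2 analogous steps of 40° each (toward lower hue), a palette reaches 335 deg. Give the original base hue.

55°

2 steps of 40° (toward lower hue) give a net shift of −80°.
Start = end − shift: 335 + 80 = 415 → 415 − 360 = 55°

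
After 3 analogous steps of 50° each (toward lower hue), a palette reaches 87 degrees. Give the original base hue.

237°

3 steps of 50° (toward lower hue) give a net shift of −150°.
Start = end − shift: 87 + 150 = 237°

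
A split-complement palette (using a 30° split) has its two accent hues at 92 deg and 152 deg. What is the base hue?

The accents sit 30° either side of the complement, so the complement is their short-arc midpoint on the wheel.
Short-arc midpoint of 92° and 152°: 122°.
Base is 180° from the complement: 122 − 180 = -58 → -58 + 360 = 302°

302°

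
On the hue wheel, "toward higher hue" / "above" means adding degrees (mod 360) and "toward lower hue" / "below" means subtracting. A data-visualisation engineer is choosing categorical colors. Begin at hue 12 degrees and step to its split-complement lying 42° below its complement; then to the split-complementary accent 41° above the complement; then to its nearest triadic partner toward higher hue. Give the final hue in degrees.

131°

split-comp 42° ↓ +138°: 12 + 138 = 150°
split-comp 41° ↑ +221°: 150 + 221 = 371 → 371 − 360 = 11°
triadic ↑ +120°: 11 + 120 = 131°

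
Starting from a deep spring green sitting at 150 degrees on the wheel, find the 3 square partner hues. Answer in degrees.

150 + 90 = 240°
150 + 180 = 330°
150 + 270 = 420 → 420 − 360 = 60°

240°, 330° and 60°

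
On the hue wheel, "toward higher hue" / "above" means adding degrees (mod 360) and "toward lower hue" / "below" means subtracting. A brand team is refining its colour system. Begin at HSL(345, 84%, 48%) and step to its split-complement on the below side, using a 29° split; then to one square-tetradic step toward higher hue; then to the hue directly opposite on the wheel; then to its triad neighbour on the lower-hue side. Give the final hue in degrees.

+151° (split-comp 29° ↓): 345 + 151 = 496 → 496 − 360 = 136°
+90° (square ↑): 136 + 90 = 226°
+180° (complement): 226 + 180 = 406 → 406 − 360 = 46°
−120° (triadic ↓): 46 − 120 = -74 → -74 + 360 = 286°

286°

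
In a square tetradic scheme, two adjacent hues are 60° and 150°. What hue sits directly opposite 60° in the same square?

A square tetradic scheme places four hues 90° apart; opposite corners are 180° apart.
60 + 180 = 240°

240°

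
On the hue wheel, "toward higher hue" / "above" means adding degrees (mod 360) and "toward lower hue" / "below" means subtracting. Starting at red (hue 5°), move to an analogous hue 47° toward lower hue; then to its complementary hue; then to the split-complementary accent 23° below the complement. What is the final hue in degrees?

295°

5 − 47 = -42 → -42 + 360 = 318°   (analog 47° ↓)
318 + 180 = 498 → 498 − 360 = 138°   (complement)
138 + 157 = 295°   (split-comp 23° ↓)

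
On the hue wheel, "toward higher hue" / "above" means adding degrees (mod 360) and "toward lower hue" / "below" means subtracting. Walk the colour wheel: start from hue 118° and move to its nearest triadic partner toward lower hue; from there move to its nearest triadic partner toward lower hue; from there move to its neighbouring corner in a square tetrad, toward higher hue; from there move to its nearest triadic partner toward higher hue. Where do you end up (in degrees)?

88°

triadic ↓ −120°: 118 − 120 = -2 → -2 + 360 = 358°
triadic ↓ −120°: 358 − 120 = 238°
square ↑ +90°: 238 + 90 = 328°
triadic ↑ +120°: 328 + 120 = 448 → 448 − 360 = 88°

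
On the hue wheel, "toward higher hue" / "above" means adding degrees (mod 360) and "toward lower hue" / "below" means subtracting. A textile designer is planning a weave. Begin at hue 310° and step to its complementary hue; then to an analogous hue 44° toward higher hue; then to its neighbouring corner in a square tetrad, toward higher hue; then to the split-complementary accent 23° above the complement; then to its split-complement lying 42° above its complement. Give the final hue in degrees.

329°

+180° (complement): 310 + 180 = 490 → 490 − 360 = 130°
+44° (analog 44° ↑): 130 + 44 = 174°
+90° (square ↑): 174 + 90 = 264°
+203° (split-comp 23° ↑): 264 + 203 = 467 → 467 − 360 = 107°
+222° (split-comp 42° ↑): 107 + 222 = 329°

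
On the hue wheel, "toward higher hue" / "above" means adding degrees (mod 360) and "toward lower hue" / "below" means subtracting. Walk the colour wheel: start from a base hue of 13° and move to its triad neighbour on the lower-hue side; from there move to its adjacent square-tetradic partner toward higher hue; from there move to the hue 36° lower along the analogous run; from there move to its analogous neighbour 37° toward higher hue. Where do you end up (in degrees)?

344°

13 − 120 = -107 → -107 + 360 = 253°   (triadic ↓)
253 + 90 = 343°   (square ↑)
343 − 36 = 307°   (analog 36° ↓)
307 + 37 = 344°   (analog 37° ↑)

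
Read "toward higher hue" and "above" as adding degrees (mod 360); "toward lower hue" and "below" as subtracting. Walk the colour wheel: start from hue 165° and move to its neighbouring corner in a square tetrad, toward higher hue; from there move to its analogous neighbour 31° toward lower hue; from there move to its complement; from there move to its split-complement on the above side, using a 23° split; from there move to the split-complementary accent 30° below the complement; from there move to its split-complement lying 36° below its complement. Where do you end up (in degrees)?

165 + 90 = 255°   (square ↑)
255 − 31 = 224°   (analog 31° ↓)
224 + 180 = 404 → 404 − 360 = 44°   (complement)
44 + 203 = 247°   (split-comp 23° ↑)
247 + 150 = 397 → 397 − 360 = 37°   (split-comp 30° ↓)
37 + 144 = 181°   (split-comp 36° ↓)

181°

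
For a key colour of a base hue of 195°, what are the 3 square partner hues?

A square tetradic scheme places four hues every 90°.
195 + 90 = 285°
195 + 180 = 375 → 375 − 360 = 15°
195 + 270 = 465 → 465 − 360 = 105°

285°, 15°, 105°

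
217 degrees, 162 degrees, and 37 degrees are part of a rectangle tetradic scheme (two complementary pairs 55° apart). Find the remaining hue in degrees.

342°

A rectangular tetradic uses two complementary pairs 55° apart: offsets 0°, 55°, 180°, 235°.
Among {37°, 162°, 217°}, 217° and 37° are a 180° pair.
The remaining hue 162° needs its own complement: 162 + 180 = 342°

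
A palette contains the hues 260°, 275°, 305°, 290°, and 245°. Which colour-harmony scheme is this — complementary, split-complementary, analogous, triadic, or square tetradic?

analogous

Sort the hues: 245°, 260°, 275°, 290°, 305°.
Successive gaps around the wheel: 15°, 15°, 15°, 15°, 300°.
A run of hues at equal small steps (15°) with one large closing gap is an analogous group.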